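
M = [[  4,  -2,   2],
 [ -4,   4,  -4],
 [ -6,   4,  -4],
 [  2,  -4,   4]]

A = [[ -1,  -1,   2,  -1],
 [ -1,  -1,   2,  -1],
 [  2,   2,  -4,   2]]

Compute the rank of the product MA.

1

First compute MA:
[[  2,   2,  -4,   2],
 [ -8,  -8,  16,  -8],
 [ -6,  -6,  12,  -6],
 [ 10,  10, -20,  10]]
Now row reduce the product.
R2 ← R2 + (4)·R1: [0, 0, 0, 0]
R3 ← R3 + (3)·R1: [0, 0, 0, 0]
R4 ← R4 − (5)·R1: [0, 0, 0, 0]
1 nonzero row, so rank(MA) = 1.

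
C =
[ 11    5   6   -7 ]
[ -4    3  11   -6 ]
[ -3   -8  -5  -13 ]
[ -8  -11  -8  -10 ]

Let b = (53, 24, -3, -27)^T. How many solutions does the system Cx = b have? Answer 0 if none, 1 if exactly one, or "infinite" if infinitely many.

Row reduce the augmented matrix [C | b].
R2 ← R2 + (4/11)·R1: [0, 53/11, 145/11, -94/11, 476/11]
R3 ← R3 + (3/11)·R1: [0, -73/11, -37/11, -164/11, 126/11]
R4 ← R4 + (8/11)·R1: [0, -81/11, -40/11, -166/11, 127/11]
R3 ← R3 + (73/53)·R2: [0, 0, 784/53, -1414/53, 3766/53]
R4 ← R4 + (81/53)·R2: [0, 0, 875/53, -1492/53, 4117/53]
R4 ← R4 − (125/112)·R3: [0, 0, 0, 13/8, -13/8]
The echelon form has 4 nonzero rows, and every pivot lies in the first 4 columns, so rank(C) = rank([C|b]) = 4.
The system is consistent.
rank = 4 = number of unknowns, so the solution is unique.

1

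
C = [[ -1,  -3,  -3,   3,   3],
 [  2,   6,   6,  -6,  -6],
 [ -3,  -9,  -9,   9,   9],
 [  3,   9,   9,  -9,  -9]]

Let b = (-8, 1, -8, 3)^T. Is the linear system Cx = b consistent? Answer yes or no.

no

Row reduce the augmented matrix [C | b].
R2 ← R2 + (2)·R1: [0, 0, 0, 0, 0, -15]
R3 ← R3 − (3)·R1: [0, 0, 0, 0, 0, 16]
R4 ← R4 + (3)·R1: [0, 0, 0, 0, 0, -21]
R3 ← R3 + (16/15)·R2: [0, 0, 0, 0, 0, 0]
R4 ← R4 − (7/5)·R2: [0, 0, 0, 0, 0, 0]
The echelon form has 2 nonzero rows; the last pivot sits in the augmented column, so rank(C) = 1 but rank([C|b]) = 2.
Since the ranks differ, the system is inconsistent.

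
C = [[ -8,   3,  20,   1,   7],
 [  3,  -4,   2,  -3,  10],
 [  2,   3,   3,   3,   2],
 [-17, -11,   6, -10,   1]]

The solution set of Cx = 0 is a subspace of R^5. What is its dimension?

1

Row reduce to echelon form.
R2 ← R2 + (3/8)·R1: [0, -23/8, 19/2, -21/8, 101/8]
R3 ← R3 + (1/4)·R1: [0, 15/4, 8, 13/4, 15/4]
R4 ← R4 − (17/8)·R1: [0, -139/8, -73/2, -97/8, -111/8]
R3 ← R3 + (30/23)·R2: [0, 0, 469/23, -4/23, 465/23]
R4 ← R4 − (139/23)·R2: [0, 0, -2160/23, 86/23, -2074/23]
R4 ← R4 + (2160/469)·R3: [0, 0, 0, 1378/469, 1378/469]
4 nonzero rows, so rank(C) = 4.
C has 5 columns; by rank–nullity, nullity = 5 − 4 = 1.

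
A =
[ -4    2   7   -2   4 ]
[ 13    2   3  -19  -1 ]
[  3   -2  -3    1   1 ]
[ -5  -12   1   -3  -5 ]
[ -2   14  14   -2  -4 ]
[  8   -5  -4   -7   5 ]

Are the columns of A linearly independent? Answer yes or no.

yes

Row reduce A to echelon form.
R2 ← R2 + (13/4)·R1: [0, 17/2, 103/4, -51/2, 12]
R3 ← R3 + (3/4)·R1: [0, -1/2, 9/4, -1/2, 4]
R4 ← R4 − (5/4)·R1: [0, -29/2, -31/4, -1/2, -10]
R5 ← R5 − (1/2)·R1: [0, 13, 21/2, -1, -6]
R6 ← R6 + (2)·R1: [0, -1, 10, -11, 13]
R3 ← R3 + (1/17)·R2: [0, 0, 64/17, -2, 80/17]
R4 ← R4 + (29/17)·R2: [0, 0, 615/17, -44, 178/17]
R5 ← R5 − (26/17)·R2: [0, 0, -491/17, 38, -414/17]
R6 ← R6 + (2/17)·R2: [0, 0, 443/34, -14, 245/17]
R4 ← R4 − (615/64)·R3: [0, 0, 0, -793/32, -139/4]
R5 ← R5 + (491/64)·R3: [0, 0, 0, 725/32, 47/4]
R6 ← R6 − (443/128)·R3: [0, 0, 0, -453/64, -15/8]
R5 ← R5 + (725/793)·R4: [0, 0, 0, 0, -15876/793]
R6 ← R6 − (453/1586)·R4: [0, 0, 0, 0, 6384/793]
R6 ← R6 + (76/189)·R5: [0, 0, 0, 0, 0]
5 pivots among 5 columns.
Every column is a pivot column, so the columns are linearly independent.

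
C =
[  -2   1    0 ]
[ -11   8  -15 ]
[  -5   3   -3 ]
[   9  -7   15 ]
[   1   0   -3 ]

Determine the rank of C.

2

Row reduce to echelon form.
R2 ← R2 − (11/2)·R1: [0, 5/2, -15]
R3 ← R3 − (5/2)·R1: [0, 1/2, -3]
R4 ← R4 + (9/2)·R1: [0, -5/2, 15]
R5 ← R5 + (1/2)·R1: [0, 1/2, -3]
R3 ← R3 − (1/5)·R2: [0, 0, 0]
R4 ← R4 + R2: [0, 0, 0]
R5 ← R5 − (1/5)·R2: [0, 0, 0]
Echelon form has 2 nonzero rows, so rank(C) = 2.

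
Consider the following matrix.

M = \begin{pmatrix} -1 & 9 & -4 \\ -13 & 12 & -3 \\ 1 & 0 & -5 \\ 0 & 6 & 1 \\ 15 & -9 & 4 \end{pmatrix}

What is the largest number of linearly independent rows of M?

3

Row reduce to echelon form.
R2 ← R2 − (13)·R1: [0, -105, 49]
R3 ← R3 + R1: [0, 9, -9]
R5 ← R5 + (15)·R1: [0, 126, -56]
R3 ← R3 + (3/35)·R2: [0, 0, -24/5]
R4 ← R4 + (2/35)·R2: [0, 0, 19/5]
R5 ← R5 + (6/5)·R2: [0, 0, 14/5]
R4 ← R4 + (19/24)·R3: [0, 0, 0]
R5 ← R5 + (7/12)·R3: [0, 0, 0]
Echelon form has 3 nonzero rows, so rank(M) = 3.
The rank gives the maximum number of linearly independent rows: 3.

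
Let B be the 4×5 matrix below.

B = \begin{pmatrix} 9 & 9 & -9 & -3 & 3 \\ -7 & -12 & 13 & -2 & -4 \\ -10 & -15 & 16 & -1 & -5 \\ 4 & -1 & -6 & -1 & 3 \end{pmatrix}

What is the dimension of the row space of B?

Row reduce to echelon form.
R2 ← R2 + (7/9)·R1: [0, -5, 6, -13/3, -5/3]
R3 ← R3 + (10/9)·R1: [0, -5, 6, -13/3, -5/3]
R4 ← R4 − (4/9)·R1: [0, -5, -2, 1/3, 5/3]
R3 ← R3 − R2: [0, 0, 0, 0, 0]
R4 ← R4 − R2: [0, 0, -8, 14/3, 10/3]
Swap R3 ↔ R4
Echelon form has 3 nonzero rows, so rank(B) = 3.
The row space has dimension equal to the rank: 3.

3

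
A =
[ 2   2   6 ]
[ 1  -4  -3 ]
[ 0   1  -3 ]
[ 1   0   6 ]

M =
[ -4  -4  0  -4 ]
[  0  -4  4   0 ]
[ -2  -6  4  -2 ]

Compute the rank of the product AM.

2

First compute AM:
[[-20, -52,  32, -20],
 [  2,  30, -28,   2],
 [  6,  14,  -8,   6],
 [-16, -40,  24, -16]]
Now row reduce the product.
R2 ← R2 + (1/10)·R1: [0, 124/5, -124/5, 0]
R3 ← R3 + (3/10)·R1: [0, -8/5, 8/5, 0]
R4 ← R4 − (4/5)·R1: [0, 8/5, -8/5, 0]
R3 ← R3 + (2/31)·R2: [0, 0, 0, 0]
R4 ← R4 − (2/31)·R2: [0, 0, 0, 0]
2 nonzero rows, so rank(AM) = 2.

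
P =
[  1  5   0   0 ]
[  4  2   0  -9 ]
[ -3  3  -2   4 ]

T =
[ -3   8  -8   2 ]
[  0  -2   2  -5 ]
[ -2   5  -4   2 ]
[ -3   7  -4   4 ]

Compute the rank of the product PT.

3

First compute PT:
[[ -3,  -2,   2, -23],
 [ 15, -35,   8, -38],
 [  1, -12,  22,  -9]]
Now row reduce the product.
R2 ← R2 + (5)·R1: [0, -45, 18, -153]
R3 ← R3 + (1/3)·R1: [0, -38/3, 68/3, -50/3]
R3 ← R3 − (38/135)·R2: [0, 0, 88/5, 132/5]
3 nonzero rows, so rank(PT) = 3.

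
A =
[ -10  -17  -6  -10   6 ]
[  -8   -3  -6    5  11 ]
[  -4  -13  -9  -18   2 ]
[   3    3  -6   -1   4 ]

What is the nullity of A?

Row reduce to echelon form.
R2 ← R2 − (4/5)·R1: [0, 53/5, -6/5, 13, 31/5]
R3 ← R3 − (2/5)·R1: [0, -31/5, -33/5, -14, -2/5]
R4 ← R4 + (3/10)·R1: [0, -21/10, -39/5, -4, 29/5]
R3 ← R3 + (31/53)·R2: [0, 0, -387/53, -339/53, 171/53]
R4 ← R4 + (21/106)·R2: [0, 0, -426/53, -151/106, 745/106]
R4 ← R4 − (142/129)·R3: [0, 0, 0, 483/86, 299/86]
4 nonzero rows, so rank(A) = 4.
A has 5 columns; by rank–nullity, nullity = 5 − 4 = 1.

1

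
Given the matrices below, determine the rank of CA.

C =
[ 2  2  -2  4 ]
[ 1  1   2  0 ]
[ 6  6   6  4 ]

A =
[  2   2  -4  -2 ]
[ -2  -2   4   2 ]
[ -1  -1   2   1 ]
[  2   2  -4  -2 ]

1

First compute CA:
[[ 10,  10, -20, -10],
 [ -2,  -2,   4,   2],
 [  2,   2,  -4,  -2]]
Now row reduce the product.
R2 ← R2 + (1/5)·R1: [0, 0, 0, 0]
R3 ← R3 − (1/5)·R1: [0, 0, 0, 0]
1 nonzero row, so rank(CA) = 1.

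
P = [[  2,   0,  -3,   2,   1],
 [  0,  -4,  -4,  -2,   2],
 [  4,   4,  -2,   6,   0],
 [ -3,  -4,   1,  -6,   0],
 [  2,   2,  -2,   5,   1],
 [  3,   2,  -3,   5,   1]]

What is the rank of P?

Row reduce to echelon form.
R3 ← R3 − (2)·R1: [0, 4, 4, 2, -2]
R4 ← R4 + (3/2)·R1: [0, -4, -7/2, -3, 3/2]
R5 ← R5 − R1: [0, 2, 1, 3, 0]
R6 ← R6 − (3/2)·R1: [0, 2, 3/2, 2, -1/2]
R3 ← R3 + R2: [0, 0, 0, 0, 0]
R4 ← R4 − R2: [0, 0, 1/2, -1, -1/2]
R5 ← R5 + (1/2)·R2: [0, 0, -1, 2, 1]
R6 ← R6 + (1/2)·R2: [0, 0, -1/2, 1, 1/2]
Swap R3 ↔ R4
R5 ← R5 + (2)·R3: [0, 0, 0, 0, 0]
R6 ← R6 + R3: [0, 0, 0, 0, 0]
Echelon form has 3 nonzero rows, so rank(P) = 3.

3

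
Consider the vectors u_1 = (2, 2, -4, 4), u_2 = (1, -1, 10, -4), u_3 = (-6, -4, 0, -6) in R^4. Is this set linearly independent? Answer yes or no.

Form the matrix with these vectors as rows and row reduce.
R2 ← R2 − (1/2)·R1: [0, -2, 12, -6]
R3 ← R3 + (3)·R1: [0, 2, -12, 6]
R3 ← R3 + R2: [0, 0, 0, 0]
2 nonzero rows, so the 3 vectors span a space of dimension 2.
Since 2 < 3, the vectors are linearly dependent.

no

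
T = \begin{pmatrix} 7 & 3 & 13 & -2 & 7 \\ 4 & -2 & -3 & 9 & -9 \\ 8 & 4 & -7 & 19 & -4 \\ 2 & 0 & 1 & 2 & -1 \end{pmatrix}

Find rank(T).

4

Row reduce to echelon form.
R2 ← R2 − (4/7)·R1: [0, -26/7, -73/7, 71/7, -13]
R3 ← R3 − (8/7)·R1: [0, 4/7, -153/7, 149/7, -12]
R4 ← R4 − (2/7)·R1: [0, -6/7, -19/7, 18/7, -3]
R3 ← R3 + (2/13)·R2: [0, 0, -305/13, 297/13, -14]
R4 ← R4 − (3/13)·R2: [0, 0, -4/13, 3/13, 0]
R4 ← R4 − (4/305)·R3: [0, 0, 0, -21/305, 56/305]
Echelon form has 4 nonzero rows, so rank(T) = 4.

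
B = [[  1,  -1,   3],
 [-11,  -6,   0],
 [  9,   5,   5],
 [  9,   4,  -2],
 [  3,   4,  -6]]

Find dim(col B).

Row reduce to echelon form.
R2 ← R2 + (11)·R1: [0, -17, 33]
R3 ← R3 − (9)·R1: [0, 14, -22]
R4 ← R4 − (9)·R1: [0, 13, -29]
R5 ← R5 − (3)·R1: [0, 7, -15]
R3 ← R3 + (14/17)·R2: [0, 0, 88/17]
R4 ← R4 + (13/17)·R2: [0, 0, -64/17]
R5 ← R5 + (7/17)·R2: [0, 0, -24/17]
R4 ← R4 + (8/11)·R3: [0, 0, 0]
R5 ← R5 + (3/11)·R3: [0, 0, 0]
Echelon form has 3 nonzero rows, so rank(B) = 3.
The column space has dimension equal to the rank: 3.

3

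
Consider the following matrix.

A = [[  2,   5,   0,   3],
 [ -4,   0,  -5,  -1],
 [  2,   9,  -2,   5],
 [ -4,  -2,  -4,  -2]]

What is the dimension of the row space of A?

Row reduce to echelon form.
R2 ← R2 + (2)·R1: [0, 10, -5, 5]
R3 ← R3 − R1: [0, 4, -2, 2]
R4 ← R4 + (2)·R1: [0, 8, -4, 4]
R3 ← R3 − (2/5)·R2: [0, 0, 0, 0]
R4 ← R4 − (4/5)·R2: [0, 0, 0, 0]
Echelon form has 2 nonzero rows, so rank(A) = 2.
The row space has dimension equal to the rank: 2.

2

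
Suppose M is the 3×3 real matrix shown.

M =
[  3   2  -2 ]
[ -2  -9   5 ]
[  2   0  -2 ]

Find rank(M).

3

Row reduce to echelon form.
R2 ← R2 + (2/3)·R1: [0, -23/3, 11/3]
R3 ← R3 − (2/3)·R1: [0, -4/3, -2/3]
R3 ← R3 − (4/23)·R2: [0, 0, -30/23]
Echelon form has 3 nonzero rows, so rank(M) = 3.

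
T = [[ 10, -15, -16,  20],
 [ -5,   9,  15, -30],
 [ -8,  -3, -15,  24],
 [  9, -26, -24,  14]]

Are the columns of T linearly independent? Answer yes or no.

Row reduce T to echelon form.
R2 ← R2 + (1/2)·R1: [0, 3/2, 7, -20]
R3 ← R3 + (4/5)·R1: [0, -15, -139/5, 40]
R4 ← R4 − (9/10)·R1: [0, -25/2, -48/5, -4]
R3 ← R3 + (10)·R2: [0, 0, 211/5, -160]
R4 ← R4 + (25/3)·R2: [0, 0, 731/15, -512/3]
R4 ← R4 − (731/633)·R3: [0, 0, 0, 2976/211]
4 pivots among 4 columns.
Every column is a pivot column, so the columns are linearly independent.

yes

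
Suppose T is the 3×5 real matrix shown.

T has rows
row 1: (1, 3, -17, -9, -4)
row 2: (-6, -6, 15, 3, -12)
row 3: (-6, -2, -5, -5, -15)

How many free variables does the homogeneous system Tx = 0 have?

2

Row reduce to echelon form.
R2 ← R2 + (6)·R1: [0, 12, -87, -51, -36]
R3 ← R3 + (6)·R1: [0, 16, -107, -59, -39]
R3 ← R3 − (4/3)·R2: [0, 0, 9, 9, 9]
3 nonzero rows, so rank(T) = 3.
T has 5 columns; by rank–nullity, nullity = 5 − 3 = 2.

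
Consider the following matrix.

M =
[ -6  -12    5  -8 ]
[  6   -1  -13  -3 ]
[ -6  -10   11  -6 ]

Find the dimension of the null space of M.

1

Row reduce to echelon form.
R2 ← R2 + R1: [0, -13, -8, -11]
R3 ← R3 − R1: [0, 2, 6, 2]
R3 ← R3 + (2/13)·R2: [0, 0, 62/13, 4/13]
3 nonzero rows, so rank(M) = 3.
M has 4 columns; by rank–nullity, nullity = 4 − 3 = 1.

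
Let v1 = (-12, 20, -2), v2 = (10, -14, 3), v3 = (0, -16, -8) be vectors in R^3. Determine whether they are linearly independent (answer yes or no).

Form the matrix with these vectors as rows and row reduce.
R2 ← R2 + (5/6)·R1: [0, 8/3, 4/3]
R3 ← R3 + (6)·R2: [0, 0, 0]
2 nonzero rows, so the 3 vectors span a space of dimension 2.
Since 2 < 3, the vectors are linearly dependent.

no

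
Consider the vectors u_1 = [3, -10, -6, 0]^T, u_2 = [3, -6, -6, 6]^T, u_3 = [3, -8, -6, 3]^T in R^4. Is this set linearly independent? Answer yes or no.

no

Form the matrix with these vectors as rows and row reduce.
R2 ← R2 − R1: [0, 4, 0, 6]
R3 ← R3 − R1: [0, 2, 0, 3]
R3 ← R3 − (1/2)·R2: [0, 0, 0, 0]
2 nonzero rows, so the 3 vectors span a space of dimension 2.
Since 2 < 3, the vectors are linearly dependent.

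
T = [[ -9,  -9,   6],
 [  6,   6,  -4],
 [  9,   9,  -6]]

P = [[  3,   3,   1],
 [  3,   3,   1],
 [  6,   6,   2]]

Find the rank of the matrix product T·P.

1

First compute TP:
[[-18, -18,  -6],
 [ 12,  12,   4],
 [ 18,  18,   6]]
Now row reduce the product.
R2 ← R2 + (2/3)·R1: [0, 0, 0]
R3 ← R3 + R1: [0, 0, 0]
1 nonzero row, so rank(TP) = 1.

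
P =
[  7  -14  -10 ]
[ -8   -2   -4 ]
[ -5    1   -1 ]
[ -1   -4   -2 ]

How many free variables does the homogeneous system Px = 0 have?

Row reduce to echelon form.
R2 ← R2 + (8/7)·R1: [0, -18, -108/7]
R3 ← R3 + (5/7)·R1: [0, -9, -57/7]
R4 ← R4 + (1/7)·R1: [0, -6, -24/7]
R3 ← R3 − (1/2)·R2: [0, 0, -3/7]
R4 ← R4 − (1/3)·R2: [0, 0, 12/7]
R4 ← R4 + (4)·R3: [0, 0, 0]
3 nonzero rows, so rank(P) = 3.
P has 3 columns; by rank–nullity, nullity = 3 − 3 = 0.

0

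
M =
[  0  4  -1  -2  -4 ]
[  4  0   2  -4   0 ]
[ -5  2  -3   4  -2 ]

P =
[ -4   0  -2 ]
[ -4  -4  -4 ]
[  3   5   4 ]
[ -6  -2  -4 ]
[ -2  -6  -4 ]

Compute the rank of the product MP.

2

First compute MP:
[[  1,   7,   4],
 [ 14,  18,  16],
 [-17, -19, -18]]
Now row reduce the product.
R2 ← R2 − (14)·R1: [0, -80, -40]
R3 ← R3 + (17)·R1: [0, 100, 50]
R3 ← R3 + (5/4)·R2: [0, 0, 0]
2 nonzero rows, so rank(MP) = 2.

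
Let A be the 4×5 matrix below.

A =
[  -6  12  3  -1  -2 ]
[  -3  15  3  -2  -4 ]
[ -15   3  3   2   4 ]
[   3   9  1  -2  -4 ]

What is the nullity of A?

3

Row reduce to echelon form.
R2 ← R2 − (1/2)·R1: [0, 9, 3/2, -3/2, -3]
R3 ← R3 − (5/2)·R1: [0, -27, -9/2, 9/2, 9]
R4 ← R4 + (1/2)·R1: [0, 15, 5/2, -5/2, -5]
R3 ← R3 + (3)·R2: [0, 0, 0, 0, 0]
R4 ← R4 − (5/3)·R2: [0, 0, 0, 0, 0]
2 nonzero rows, so rank(A) = 2.
A has 5 columns; by rank–nullity, nullity = 5 − 2 = 3.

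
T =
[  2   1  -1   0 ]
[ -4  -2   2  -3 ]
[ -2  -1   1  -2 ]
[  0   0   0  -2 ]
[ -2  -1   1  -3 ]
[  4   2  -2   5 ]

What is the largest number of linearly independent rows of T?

Row reduce to echelon form.
R2 ← R2 + (2)·R1: [0, 0, 0, -3]
R3 ← R3 + R1: [0, 0, 0, -2]
R5 ← R5 + R1: [0, 0, 0, -3]
R6 ← R6 − (2)·R1: [0, 0, 0, 5]
R3 ← R3 − (2/3)·R2: [0, 0, 0, 0]
R4 ← R4 − (2/3)·R2: [0, 0, 0, 0]
R5 ← R5 − R2: [0, 0, 0, 0]
R6 ← R6 + (5/3)·R2: [0, 0, 0, 0]
Echelon form has 2 nonzero rows, so rank(T) = 2.
The rank gives the maximum number of linearly independent rows: 2.

2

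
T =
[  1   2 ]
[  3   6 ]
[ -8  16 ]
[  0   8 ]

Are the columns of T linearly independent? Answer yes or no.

Row reduce T to echelon form.
R2 ← R2 − (3)·R1: [0, 0]
R3 ← R3 + (8)·R1: [0, 32]
Swap R2 ↔ R3
R4 ← R4 − (1/4)·R2: [0, 0]
2 pivots among 2 columns.
Every column is a pivot column, so the columns are linearly independent.

yes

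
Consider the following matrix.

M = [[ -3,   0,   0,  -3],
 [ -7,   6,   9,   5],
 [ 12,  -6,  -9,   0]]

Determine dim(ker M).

2

Row reduce to echelon form.
R2 ← R2 − (7/3)·R1: [0, 6, 9, 12]
R3 ← R3 + (4)·R1: [0, -6, -9, -12]
R3 ← R3 + R2: [0, 0, 0, 0]
2 nonzero rows, so rank(M) = 2.
M has 4 columns; by rank–nullity, nullity = 4 − 2 = 2.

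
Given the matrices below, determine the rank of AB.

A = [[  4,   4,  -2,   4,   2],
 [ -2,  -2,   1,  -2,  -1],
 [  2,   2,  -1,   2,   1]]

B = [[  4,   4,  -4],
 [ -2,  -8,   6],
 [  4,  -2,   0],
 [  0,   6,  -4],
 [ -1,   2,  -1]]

1

First compute AB:
[[ -2,  16, -10],
 [  1,  -8,   5],
 [ -1,   8,  -5]]
Now row reduce the product.
R2 ← R2 + (1/2)·R1: [0, 0, 0]
R3 ← R3 − (1/2)·R1: [0, 0, 0]
1 nonzero row, so rank(AB) = 1.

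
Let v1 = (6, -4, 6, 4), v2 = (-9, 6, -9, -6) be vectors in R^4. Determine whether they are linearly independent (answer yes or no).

no

Form the matrix with these vectors as rows and row reduce.
R2 ← R2 + (3/2)·R1: [0, 0, 0, 0]
1 nonzero row, so the 2 vectors span a space of dimension 1.
Since 1 < 2, the vectors are linearly dependent.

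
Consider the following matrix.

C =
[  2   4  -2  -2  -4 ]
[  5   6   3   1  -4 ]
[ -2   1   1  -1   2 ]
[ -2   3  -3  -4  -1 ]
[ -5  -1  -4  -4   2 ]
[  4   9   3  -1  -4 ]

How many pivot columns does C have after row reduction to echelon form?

Row reduce to echelon form.
R2 ← R2 − (5/2)·R1: [0, -4, 8, 6, 6]
R3 ← R3 + R1: [0, 5, -1, -3, -2]
R4 ← R4 + R1: [0, 7, -5, -6, -5]
R5 ← R5 + (5/2)·R1: [0, 9, -9, -9, -8]
R6 ← R6 − (2)·R1: [0, 1, 7, 3, 4]
R3 ← R3 + (5/4)·R2: [0, 0, 9, 9/2, 11/2]
R4 ← R4 + (7/4)·R2: [0, 0, 9, 9/2, 11/2]
R5 ← R5 + (9/4)·R2: [0, 0, 9, 9/2, 11/2]
R6 ← R6 + (1/4)·R2: [0, 0, 9, 9/2, 11/2]
R4 ← R4 − R3: [0, 0, 0, 0, 0]
R5 ← R5 − R3: [0, 0, 0, 0, 0]
R6 ← R6 − R3: [0, 0, 0, 0, 0]
Echelon form has 3 nonzero rows, so rank(C) = 3.
Each nonzero row contributes one pivot column: 3 pivot columns.

3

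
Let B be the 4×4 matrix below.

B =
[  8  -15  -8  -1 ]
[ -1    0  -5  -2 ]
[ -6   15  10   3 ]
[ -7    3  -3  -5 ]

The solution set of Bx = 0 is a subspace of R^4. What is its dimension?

Row reduce to echelon form.
R2 ← R2 + (1/8)·R1: [0, -15/8, -6, -17/8]
R3 ← R3 + (3/4)·R1: [0, 15/4, 4, 9/4]
R4 ← R4 + (7/8)·R1: [0, -81/8, -10, -47/8]
R3 ← R3 + (2)·R2: [0, 0, -8, -2]
R4 ← R4 − (27/5)·R2: [0, 0, 112/5, 28/5]
R4 ← R4 + (14/5)·R3: [0, 0, 0, 0]
3 nonzero rows, so rank(B) = 3.
B has 4 columns; by rank–nullity, nullity = 4 − 3 = 1.

1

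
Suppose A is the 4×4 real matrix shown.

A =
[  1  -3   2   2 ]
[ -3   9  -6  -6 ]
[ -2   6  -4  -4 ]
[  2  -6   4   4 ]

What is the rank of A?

1

Row reduce to echelon form.
R2 ← R2 + (3)·R1: [0, 0, 0, 0]
R3 ← R3 + (2)·R1: [0, 0, 0, 0]
R4 ← R4 − (2)·R1: [0, 0, 0, 0]
Echelon form has 1 nonzero row, so rank(A) = 1.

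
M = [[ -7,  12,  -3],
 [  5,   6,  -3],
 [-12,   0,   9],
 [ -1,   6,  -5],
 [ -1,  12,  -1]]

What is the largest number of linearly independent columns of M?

3

Row reduce to echelon form.
R2 ← R2 + (5/7)·R1: [0, 102/7, -36/7]
R3 ← R3 − (12/7)·R1: [0, -144/7, 99/7]
R4 ← R4 − (1/7)·R1: [0, 30/7, -32/7]
R5 ← R5 − (1/7)·R1: [0, 72/7, -4/7]
R3 ← R3 + (24/17)·R2: [0, 0, 117/17]
R4 ← R4 − (5/17)·R2: [0, 0, -52/17]
R5 ← R5 − (12/17)·R2: [0, 0, 52/17]
R4 ← R4 + (4/9)·R3: [0, 0, 0]
R5 ← R5 − (4/9)·R3: [0, 0, 0]
Echelon form has 3 nonzero rows, so rank(M) = 3.
The rank gives the maximum number of linearly independent columns: 3.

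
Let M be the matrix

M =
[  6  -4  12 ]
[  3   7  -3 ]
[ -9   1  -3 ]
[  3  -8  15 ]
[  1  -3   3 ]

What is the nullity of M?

Row reduce to echelon form.
R2 ← R2 − (1/2)·R1: [0, 9, -9]
R3 ← R3 + (3/2)·R1: [0, -5, 15]
R4 ← R4 − (1/2)·R1: [0, -6, 9]
R5 ← R5 − (1/6)·R1: [0, -7/3, 1]
R3 ← R3 + (5/9)·R2: [0, 0, 10]
R4 ← R4 + (2/3)·R2: [0, 0, 3]
R5 ← R5 + (7/27)·R2: [0, 0, -4/3]
R4 ← R4 − (3/10)·R3: [0, 0, 0]
R5 ← R5 + (2/15)·R3: [0, 0, 0]
3 nonzero rows, so rank(M) = 3.
M has 3 columns; by rank–nullity, nullity = 3 − 3 = 0.

0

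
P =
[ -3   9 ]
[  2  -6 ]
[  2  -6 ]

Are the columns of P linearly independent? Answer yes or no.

no

Row reduce P to echelon form.
R2 ← R2 + (2/3)·R1: [0, 0]
R3 ← R3 + (2/3)·R1: [0, 0]
1 pivot among 2 columns.
Only 1 < 2 pivot columns, so the columns are linearly dependent.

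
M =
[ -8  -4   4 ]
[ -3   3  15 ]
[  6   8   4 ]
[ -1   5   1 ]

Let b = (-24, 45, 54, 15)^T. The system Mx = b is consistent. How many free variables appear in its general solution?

0

Row reduce the augmented matrix [M | b].
R2 ← R2 − (3/8)·R1: [0, 9/2, 27/2, 54]
R3 ← R3 + (3/4)·R1: [0, 5, 7, 36]
R4 ← R4 − (1/8)·R1: [0, 11/2, 1/2, 18]
R3 ← R3 − (10/9)·R2: [0, 0, -8, -24]
R4 ← R4 − (11/9)·R2: [0, 0, -16, -48]
R4 ← R4 − (2)·R3: [0, 0, 0, 0]
The echelon form has 3 nonzero rows, and every pivot lies in the first 3 columns, so rank(M) = rank([M|b]) = 3.
The system is consistent.
Free variables = (unknowns) − (rank) = 3 − 3 = 0.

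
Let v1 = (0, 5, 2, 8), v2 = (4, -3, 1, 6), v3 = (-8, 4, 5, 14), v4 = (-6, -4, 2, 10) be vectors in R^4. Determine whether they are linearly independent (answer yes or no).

yes

Form the matrix with these vectors as rows and row reduce.
Swap R1 ↔ R2
R3 ← R3 + (2)·R1: [0, -2, 7, 26]
R4 ← R4 + (3/2)·R1: [0, -17/2, 7/2, 19]
R3 ← R3 + (2/5)·R2: [0, 0, 39/5, 146/5]
R4 ← R4 + (17/10)·R2: [0, 0, 69/10, 163/5]
R4 ← R4 − (23/26)·R3: [0, 0, 0, 88/13]
4 nonzero rows, so the 4 vectors span a space of dimension 4.
Since 4 = 4, the vectors are linearly independent.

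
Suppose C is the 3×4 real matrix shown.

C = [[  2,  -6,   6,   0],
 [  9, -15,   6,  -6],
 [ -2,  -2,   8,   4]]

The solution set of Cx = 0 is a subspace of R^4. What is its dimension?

2

Row reduce to echelon form.
R2 ← R2 − (9/2)·R1: [0, 12, -21, -6]
R3 ← R3 + R1: [0, -8, 14, 4]
R3 ← R3 + (2/3)·R2: [0, 0, 0, 0]
2 nonzero rows, so rank(C) = 2.
C has 4 columns; by rank–nullity, nullity = 4 − 2 = 2.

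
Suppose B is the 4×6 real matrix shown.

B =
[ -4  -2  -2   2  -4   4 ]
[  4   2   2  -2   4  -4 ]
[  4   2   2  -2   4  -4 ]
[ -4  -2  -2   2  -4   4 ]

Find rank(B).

1

Row reduce to echelon form.
R2 ← R2 + R1: [0, 0, 0, 0, 0, 0]
R3 ← R3 + R1: [0, 0, 0, 0, 0, 0]
R4 ← R4 − R1: [0, 0, 0, 0, 0, 0]
Echelon form has 1 nonzero row, so rank(B) = 1.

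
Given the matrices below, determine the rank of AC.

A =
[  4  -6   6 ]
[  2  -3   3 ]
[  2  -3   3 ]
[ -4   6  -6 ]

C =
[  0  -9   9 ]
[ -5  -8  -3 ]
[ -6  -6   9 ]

1

First compute AC:
[[ -6, -24, 108],
 [ -3, -12,  54],
 [ -3, -12,  54],
 [  6,  24, -108]]
Now row reduce the product.
R2 ← R2 − (1/2)·R1: [0, 0, 0]
R3 ← R3 − (1/2)·R1: [0, 0, 0]
R4 ← R4 + R1: [0, 0, 0]
1 nonzero row, so rank(AC) = 1.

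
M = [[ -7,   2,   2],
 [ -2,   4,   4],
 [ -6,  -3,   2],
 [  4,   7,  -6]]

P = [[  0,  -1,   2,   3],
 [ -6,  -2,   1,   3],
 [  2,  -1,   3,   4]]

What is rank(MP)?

2

First compute MP:
[[ -8,   1,  -6,  -7],
 [-16, -10,  12,  22],
 [ 22,  10,  -9, -19],
 [-54, -12,  -3,   9]]
Now row reduce the product.
R2 ← R2 − (2)·R1: [0, -12, 24, 36]
R3 ← R3 + (11/4)·R1: [0, 51/4, -51/2, -153/4]
R4 ← R4 − (27/4)·R1: [0, -75/4, 75/2, 225/4]
R3 ← R3 + (17/16)·R2: [0, 0, 0, 0]
R4 ← R4 − (25/16)·R2: [0, 0, 0, 0]
2 nonzero rows, so rank(MP) = 2.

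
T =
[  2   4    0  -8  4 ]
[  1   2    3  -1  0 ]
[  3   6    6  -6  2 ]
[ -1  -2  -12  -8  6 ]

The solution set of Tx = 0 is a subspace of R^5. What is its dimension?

3

Row reduce to echelon form.
R2 ← R2 − (1/2)·R1: [0, 0, 3, 3, -2]
R3 ← R3 − (3/2)·R1: [0, 0, 6, 6, -4]
R4 ← R4 + (1/2)·R1: [0, 0, -12, -12, 8]
R3 ← R3 − (2)·R2: [0, 0, 0, 0, 0]
R4 ← R4 + (4)·R2: [0, 0, 0, 0, 0]
2 nonzero rows, so rank(T) = 2.
T has 5 columns; by rank–nullity, nullity = 5 − 2 = 3.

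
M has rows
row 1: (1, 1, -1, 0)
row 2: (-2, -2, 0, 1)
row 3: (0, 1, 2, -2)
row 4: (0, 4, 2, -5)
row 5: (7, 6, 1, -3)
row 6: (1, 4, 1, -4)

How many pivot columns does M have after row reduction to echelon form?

3

Row reduce to echelon form.
R2 ← R2 + (2)·R1: [0, 0, -2, 1]
R5 ← R5 − (7)·R1: [0, -1, 8, -3]
R6 ← R6 − R1: [0, 3, 2, -4]
Swap R2 ↔ R3
R4 ← R4 − (4)·R2: [0, 0, -6, 3]
R5 ← R5 + R2: [0, 0, 10, -5]
R6 ← R6 − (3)·R2: [0, 0, -4, 2]
R4 ← R4 − (3)·R3: [0, 0, 0, 0]
R5 ← R5 + (5)·R3: [0, 0, 0, 0]
R6 ← R6 − (2)·R3: [0, 0, 0, 0]
Echelon form has 3 nonzero rows, so rank(M) = 3.
Each nonzero row contributes one pivot column: 3 pivot columns.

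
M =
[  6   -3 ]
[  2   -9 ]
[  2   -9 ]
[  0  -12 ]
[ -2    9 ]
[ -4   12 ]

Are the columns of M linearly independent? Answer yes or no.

Row reduce M to echelon form.
R2 ← R2 − (1/3)·R1: [0, -8]
R3 ← R3 − (1/3)·R1: [0, -8]
R5 ← R5 + (1/3)·R1: [0, 8]
R6 ← R6 + (2/3)·R1: [0, 10]
R3 ← R3 − R2: [0, 0]
R4 ← R4 − (3/2)·R2: [0, 0]
R5 ← R5 + R2: [0, 0]
R6 ← R6 + (5/4)·R2: [0, 0]
2 pivots among 2 columns.
Every column is a pivot column, so the columns are linearly independent.

yes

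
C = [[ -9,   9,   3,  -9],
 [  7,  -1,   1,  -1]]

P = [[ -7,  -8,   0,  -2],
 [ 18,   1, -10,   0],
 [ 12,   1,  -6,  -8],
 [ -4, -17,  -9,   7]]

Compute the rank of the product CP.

2

First compute CP:
[[297, 237, -27, -69],
 [-51, -39,  13, -29]]
Now row reduce the product.
R2 ← R2 + (17/99)·R1: [0, 56/33, 92/11, -1348/33]
2 nonzero rows, so rank(CP) = 2.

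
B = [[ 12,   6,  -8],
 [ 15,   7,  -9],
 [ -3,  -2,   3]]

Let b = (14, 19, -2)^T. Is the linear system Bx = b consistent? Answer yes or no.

yes

Row reduce the augmented matrix [B | b].
R2 ← R2 − (5/4)·R1: [0, -1/2, 1, 3/2]
R3 ← R3 + (1/4)·R1: [0, -1/2, 1, 3/2]
R3 ← R3 − R2: [0, 0, 0, 0]
The echelon form has 2 nonzero rows, and every pivot lies in the first 3 columns, so rank(B) = rank([B|b]) = 2.
The system is consistent.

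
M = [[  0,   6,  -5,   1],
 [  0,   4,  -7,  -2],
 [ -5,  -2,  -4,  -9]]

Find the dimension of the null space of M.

Row reduce to echelon form.
Swap R1 ↔ R3
R3 ← R3 − (3/2)·R2: [0, 0, 11/2, 4]
3 nonzero rows, so rank(M) = 3.
M has 4 columns; by rank–nullity, nullity = 4 − 3 = 1.

1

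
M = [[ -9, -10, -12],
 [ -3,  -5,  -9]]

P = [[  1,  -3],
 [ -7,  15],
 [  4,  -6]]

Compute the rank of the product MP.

First compute MP:
[[ 13, -51],
 [ -4, -12]]
Now row reduce the product.
R2 ← R2 + (4/13)·R1: [0, -360/13]
2 nonzero rows, so rank(MP) = 2.

2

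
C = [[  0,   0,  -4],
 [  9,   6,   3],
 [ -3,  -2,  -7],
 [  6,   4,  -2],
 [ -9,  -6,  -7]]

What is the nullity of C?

Row reduce to echelon form.
Swap R1 ↔ R2
R3 ← R3 + (1/3)·R1: [0, 0, -6]
R4 ← R4 − (2/3)·R1: [0, 0, -4]
R5 ← R5 + R1: [0, 0, -4]
R3 ← R3 − (3/2)·R2: [0, 0, 0]
R4 ← R4 − R2: [0, 0, 0]
R5 ← R5 − R2: [0, 0, 0]
2 nonzero rows, so rank(C) = 2.
C has 3 columns; by rank–nullity, nullity = 3 − 2 = 1.

1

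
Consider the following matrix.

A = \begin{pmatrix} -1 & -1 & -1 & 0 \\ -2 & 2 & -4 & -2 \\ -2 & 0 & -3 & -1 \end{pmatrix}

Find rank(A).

Row reduce to echelon form.
R2 ← R2 − (2)·R1: [0, 4, -2, -2]
R3 ← R3 − (2)·R1: [0, 2, -1, -1]
R3 ← R3 − (1/2)·R2: [0, 0, 0, 0]
Echelon form has 2 nonzero rows, so rank(A) = 2.

2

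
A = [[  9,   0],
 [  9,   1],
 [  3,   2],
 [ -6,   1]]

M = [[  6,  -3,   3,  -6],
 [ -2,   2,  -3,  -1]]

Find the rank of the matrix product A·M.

First compute AM:
[[ 54, -27,  27, -54],
 [ 52, -25,  24, -55],
 [ 14,  -5,   3, -20],
 [-38,  20, -21,  35]]
Now row reduce the product.
R2 ← R2 − (26/27)·R1: [0, 1, -2, -3]
R3 ← R3 − (7/27)·R1: [0, 2, -4, -6]
R4 ← R4 + (19/27)·R1: [0, 1, -2, -3]
R3 ← R3 − (2)·R2: [0, 0, 0, 0]
R4 ← R4 − R2: [0, 0, 0, 0]
2 nonzero rows, so rank(AM) = 2.

2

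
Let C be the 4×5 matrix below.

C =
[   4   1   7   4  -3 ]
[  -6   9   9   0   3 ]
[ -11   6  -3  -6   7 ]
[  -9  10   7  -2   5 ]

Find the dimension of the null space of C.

Row reduce to echelon form.
R2 ← R2 + (3/2)·R1: [0, 21/2, 39/2, 6, -3/2]
R3 ← R3 + (11/4)·R1: [0, 35/4, 65/4, 5, -5/4]
R4 ← R4 + (9/4)·R1: [0, 49/4, 91/4, 7, -7/4]
R3 ← R3 − (5/6)·R2: [0, 0, 0, 0, 0]
R4 ← R4 − (7/6)·R2: [0, 0, 0, 0, 0]
2 nonzero rows, so rank(C) = 2.
C has 5 columns; by rank–nullity, nullity = 5 − 2 = 3.

3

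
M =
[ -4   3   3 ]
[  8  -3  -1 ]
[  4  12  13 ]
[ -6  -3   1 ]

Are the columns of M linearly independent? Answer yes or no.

Row reduce M to echelon form.
R2 ← R2 + (2)·R1: [0, 3, 5]
R3 ← R3 + R1: [0, 15, 16]
R4 ← R4 − (3/2)·R1: [0, -15/2, -7/2]
R3 ← R3 − (5)·R2: [0, 0, -9]
R4 ← R4 + (5/2)·R2: [0, 0, 9]
R4 ← R4 + R3: [0, 0, 0]
3 pivots among 3 columns.
Every column is a pivot column, so the columns are linearly independent.

yes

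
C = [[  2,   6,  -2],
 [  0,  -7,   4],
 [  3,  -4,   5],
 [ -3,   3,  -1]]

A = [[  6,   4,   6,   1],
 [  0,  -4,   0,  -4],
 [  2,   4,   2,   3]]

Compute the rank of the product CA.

2

First compute CA:
[[  8, -24,   8, -28],
 [  8,  44,   8,  40],
 [ 28,  48,  28,  34],
 [-20, -28, -20, -18]]
Now row reduce the product.
R2 ← R2 − R1: [0, 68, 0, 68]
R3 ← R3 − (7/2)·R1: [0, 132, 0, 132]
R4 ← R4 + (5/2)·R1: [0, -88, 0, -88]
R3 ← R3 − (33/17)·R2: [0, 0, 0, 0]
R4 ← R4 + (22/17)·R2: [0, 0, 0, 0]
2 nonzero rows, so rank(CA) = 2.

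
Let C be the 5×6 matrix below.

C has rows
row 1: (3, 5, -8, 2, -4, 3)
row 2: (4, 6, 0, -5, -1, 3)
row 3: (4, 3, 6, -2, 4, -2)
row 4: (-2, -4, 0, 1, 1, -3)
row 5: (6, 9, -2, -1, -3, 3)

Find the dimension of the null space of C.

1

Row reduce to echelon form.
R2 ← R2 − (4/3)·R1: [0, -2/3, 32/3, -23/3, 13/3, -1]
R3 ← R3 − (4/3)·R1: [0, -11/3, 50/3, -14/3, 28/3, -6]
R4 ← R4 + (2/3)·R1: [0, -2/3, -16/3, 7/3, -5/3, -1]
R5 ← R5 − (2)·R1: [0, -1, 14, -5, 5, -3]
R3 ← R3 − (11/2)·R2: [0, 0, -42, 75/2, -29/2, -1/2]
R4 ← R4 − R2: [0, 0, -16, 10, -6, 0]
R5 ← R5 − (3/2)·R2: [0, 0, -2, 13/2, -3/2, -3/2]
R4 ← R4 − (8/21)·R3: [0, 0, 0, -30/7, -10/21, 4/21]
R5 ← R5 − (1/21)·R3: [0, 0, 0, 33/7, -17/21, -31/21]
R5 ← R5 + (11/10)·R4: [0, 0, 0, 0, -4/3, -19/15]
5 nonzero rows, so rank(C) = 5.
C has 6 columns; by rank–nullity, nullity = 6 − 5 = 1.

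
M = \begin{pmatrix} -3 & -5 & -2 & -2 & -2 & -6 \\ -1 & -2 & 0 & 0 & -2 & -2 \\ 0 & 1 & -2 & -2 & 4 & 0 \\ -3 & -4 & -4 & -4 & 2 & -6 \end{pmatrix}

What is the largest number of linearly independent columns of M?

2

Row reduce to echelon form.
R2 ← R2 − (1/3)·R1: [0, -1/3, 2/3, 2/3, -4/3, 0]
R4 ← R4 − R1: [0, 1, -2, -2, 4, 0]
R3 ← R3 + (3)·R2: [0, 0, 0, 0, 0, 0]
R4 ← R4 + (3)·R2: [0, 0, 0, 0, 0, 0]
Echelon form has 2 nonzero rows, so rank(M) = 2.
The rank gives the maximum number of linearly independent columns: 2.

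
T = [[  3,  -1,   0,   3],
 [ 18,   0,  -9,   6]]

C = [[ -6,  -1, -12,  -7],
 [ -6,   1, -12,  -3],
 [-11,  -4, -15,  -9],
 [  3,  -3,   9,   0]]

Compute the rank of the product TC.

First compute TC:
[[ -3, -13,   3, -18],
 [  9,   0, -27, -45]]
Now row reduce the product.
R2 ← R2 + (3)·R1: [0, -39, -18, -99]
2 nonzero rows, so rank(TC) = 2.

2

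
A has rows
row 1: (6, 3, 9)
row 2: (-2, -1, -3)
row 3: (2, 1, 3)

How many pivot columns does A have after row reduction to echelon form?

1

Row reduce to echelon form.
R2 ← R2 + (1/3)·R1: [0, 0, 0]
R3 ← R3 − (1/3)·R1: [0, 0, 0]
Echelon form has 1 nonzero row, so rank(A) = 1.
Each nonzero row contributes one pivot column: 1 pivot columns.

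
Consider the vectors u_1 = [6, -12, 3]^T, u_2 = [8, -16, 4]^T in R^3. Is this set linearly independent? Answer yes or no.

no

Form the matrix with these vectors as rows and row reduce.
R2 ← R2 − (4/3)·R1: [0, 0, 0]
1 nonzero row, so the 2 vectors span a space of dimension 1.
Since 1 < 2, the vectors are linearly dependent.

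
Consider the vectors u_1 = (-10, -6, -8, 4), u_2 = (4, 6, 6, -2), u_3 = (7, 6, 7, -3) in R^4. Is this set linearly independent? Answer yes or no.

Form the matrix with these vectors as rows and row reduce.
R2 ← R2 + (2/5)·R1: [0, 18/5, 14/5, -2/5]
R3 ← R3 + (7/10)·R1: [0, 9/5, 7/5, -1/5]
R3 ← R3 − (1/2)·R2: [0, 0, 0, 0]
2 nonzero rows, so the 3 vectors span a space of dimension 2.
Since 2 < 3, the vectors are linearly dependent.

no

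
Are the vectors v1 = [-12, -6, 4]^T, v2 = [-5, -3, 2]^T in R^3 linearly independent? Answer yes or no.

Form the matrix with these vectors as rows and row reduce.
R2 ← R2 − (5/12)·R1: [0, -1/2, 1/3]
2 nonzero rows, so the 2 vectors span a space of dimension 2.
Since 2 = 2, the vectors are linearly independent.

yes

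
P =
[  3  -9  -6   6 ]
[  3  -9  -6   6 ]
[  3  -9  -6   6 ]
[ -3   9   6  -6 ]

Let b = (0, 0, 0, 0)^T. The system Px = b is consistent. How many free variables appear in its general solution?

3

Row reduce the augmented matrix [P | b].
R2 ← R2 − R1: [0, 0, 0, 0, 0]
R3 ← R3 − R1: [0, 0, 0, 0, 0]
R4 ← R4 + R1: [0, 0, 0, 0, 0]
The echelon form has 1 nonzero rows, and every pivot lies in the first 4 columns, so rank(P) = rank([P|b]) = 1.
The system is consistent.
Free variables = (unknowns) − (rank) = 4 − 1 = 3.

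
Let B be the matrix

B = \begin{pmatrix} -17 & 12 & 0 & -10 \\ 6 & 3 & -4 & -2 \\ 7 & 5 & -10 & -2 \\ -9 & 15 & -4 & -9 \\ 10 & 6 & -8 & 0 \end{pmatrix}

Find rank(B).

4

Row reduce to echelon form.
R2 ← R2 + (6/17)·R1: [0, 123/17, -4, -94/17]
R3 ← R3 + (7/17)·R1: [0, 169/17, -10, -104/17]
R4 ← R4 − (9/17)·R1: [0, 147/17, -4, -63/17]
R5 ← R5 + (10/17)·R1: [0, 222/17, -8, -100/17]
R3 ← R3 − (169/123)·R2: [0, 0, -554/123, 182/123]
R4 ← R4 − (49/41)·R2: [0, 0, 32/41, 119/41]
R5 ← R5 − (74/41)·R2: [0, 0, -32/41, 168/41]
R4 ← R4 + (48/277)·R3: [0, 0, 0, 875/277]
R5 ← R5 − (48/277)·R3: [0, 0, 0, 1064/277]
R5 ← R5 − (152/125)·R4: [0, 0, 0, 0]
Echelon form has 4 nonzero rows, so rank(B) = 4.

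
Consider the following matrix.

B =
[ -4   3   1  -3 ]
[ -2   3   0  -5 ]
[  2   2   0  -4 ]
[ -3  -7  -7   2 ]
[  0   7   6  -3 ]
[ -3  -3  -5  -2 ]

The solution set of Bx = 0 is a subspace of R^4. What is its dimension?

1

Row reduce to echelon form.
R2 ← R2 − (1/2)·R1: [0, 3/2, -1/2, -7/2]
R3 ← R3 + (1/2)·R1: [0, 7/2, 1/2, -11/2]
R4 ← R4 − (3/4)·R1: [0, -37/4, -31/4, 17/4]
R6 ← R6 − (3/4)·R1: [0, -21/4, -23/4, 1/4]
R3 ← R3 − (7/3)·R2: [0, 0, 5/3, 8/3]
R4 ← R4 + (37/6)·R2: [0, 0, -65/6, -52/3]
R5 ← R5 − (14/3)·R2: [0, 0, 25/3, 40/3]
R6 ← R6 + (7/2)·R2: [0, 0, -15/2, -12]
R4 ← R4 + (13/2)·R3: [0, 0, 0, 0]
R5 ← R5 − (5)·R3: [0, 0, 0, 0]
R6 ← R6 + (9/2)·R3: [0, 0, 0, 0]
3 nonzero rows, so rank(B) = 3.
B has 4 columns; by rank–nullity, nullity = 4 − 3 = 1.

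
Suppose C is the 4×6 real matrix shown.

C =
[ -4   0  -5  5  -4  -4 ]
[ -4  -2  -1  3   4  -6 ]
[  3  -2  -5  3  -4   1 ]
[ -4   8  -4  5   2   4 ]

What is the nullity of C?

Row reduce to echelon form.
R2 ← R2 − R1: [0, -2, 4, -2, 8, -2]
R3 ← R3 + (3/4)·R1: [0, -2, -35/4, 27/4, -7, -2]
R4 ← R4 − R1: [0, 8, 1, 0, 6, 8]
R3 ← R3 − R2: [0, 0, -51/4, 35/4, -15, 0]
R4 ← R4 + (4)·R2: [0, 0, 17, -8, 38, 0]
R4 ← R4 + (4/3)·R3: [0, 0, 0, 11/3, 18, 0]
4 nonzero rows, so rank(C) = 4.
C has 6 columns; by rank–nullity, nullity = 6 − 4 = 2.

2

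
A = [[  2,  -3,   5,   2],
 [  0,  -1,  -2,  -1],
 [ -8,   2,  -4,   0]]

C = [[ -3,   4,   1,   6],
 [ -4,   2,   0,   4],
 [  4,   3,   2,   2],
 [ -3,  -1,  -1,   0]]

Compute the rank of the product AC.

2

First compute AC:
[[ 20,  15,  10,  10],
 [ -1,  -7,  -3,  -8],
 [  0, -40, -16, -48]]
Now row reduce the product.
R2 ← R2 + (1/20)·R1: [0, -25/4, -5/2, -15/2]
R3 ← R3 − (32/5)·R2: [0, 0, 0, 0]
2 nonzero rows, so rank(AC) = 2.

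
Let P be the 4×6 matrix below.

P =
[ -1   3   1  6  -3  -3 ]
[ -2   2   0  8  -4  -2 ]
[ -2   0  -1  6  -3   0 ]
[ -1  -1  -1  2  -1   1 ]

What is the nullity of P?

4

Row reduce to echelon form.
R2 ← R2 − (2)·R1: [0, -4, -2, -4, 2, 4]
R3 ← R3 − (2)·R1: [0, -6, -3, -6, 3, 6]
R4 ← R4 − R1: [0, -4, -2, -4, 2, 4]
R3 ← R3 − (3/2)·R2: [0, 0, 0, 0, 0, 0]
R4 ← R4 − R2: [0, 0, 0, 0, 0, 0]
2 nonzero rows, so rank(P) = 2.
P has 6 columns; by rank–nullity, nullity = 6 − 2 = 4.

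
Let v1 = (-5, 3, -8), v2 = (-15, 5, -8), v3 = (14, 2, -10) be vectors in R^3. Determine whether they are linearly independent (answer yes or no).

yes

Form the matrix with these vectors as rows and row reduce.
R2 ← R2 − (3)·R1: [0, -4, 16]
R3 ← R3 + (14/5)·R1: [0, 52/5, -162/5]
R3 ← R3 + (13/5)·R2: [0, 0, 46/5]
3 nonzero rows, so the 3 vectors span a space of dimension 3.
Since 3 = 3, the vectors are linearly independent.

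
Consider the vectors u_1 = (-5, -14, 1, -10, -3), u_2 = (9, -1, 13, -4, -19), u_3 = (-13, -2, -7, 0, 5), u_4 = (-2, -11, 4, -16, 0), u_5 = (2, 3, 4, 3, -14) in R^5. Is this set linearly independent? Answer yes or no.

yes

Form the matrix with these vectors as rows and row reduce.
R2 ← R2 + (9/5)·R1: [0, -131/5, 74/5, -22, -122/5]
R3 ← R3 − (13/5)·R1: [0, 172/5, -48/5, 26, 64/5]
R4 ← R4 − (2/5)·R1: [0, -27/5, 18/5, -12, 6/5]
R5 ← R5 + (2/5)·R1: [0, -13/5, 22/5, -1, -76/5]
R3 ← R3 + (172/131)·R2: [0, 0, 1288/131, -378/131, -2520/131]
R4 ← R4 − (27/131)·R2: [0, 0, 72/131, -978/131, 816/131]
R5 ← R5 − (13/131)·R2: [0, 0, 384/131, 155/131, -1674/131]
R4 ← R4 − (9/161)·R3: [0, 0, 0, -168/23, 168/23]
R5 ← R5 − (48/161)·R3: [0, 0, 0, 47/23, -162/23]
R5 ← R5 + (47/168)·R4: [0, 0, 0, 0, -5]
5 nonzero rows, so the 5 vectors span a space of dimension 5.
Since 5 = 5, the vectors are linearly independent.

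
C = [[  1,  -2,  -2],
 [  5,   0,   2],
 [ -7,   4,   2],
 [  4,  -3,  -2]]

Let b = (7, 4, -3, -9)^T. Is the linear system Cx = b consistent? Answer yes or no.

no

Row reduce the augmented matrix [C | b].
R2 ← R2 − (5)·R1: [0, 10, 12, -31]
R3 ← R3 + (7)·R1: [0, -10, -12, 46]
R4 ← R4 − (4)·R1: [0, 5, 6, -37]
R3 ← R3 + R2: [0, 0, 0, 15]
R4 ← R4 − (1/2)·R2: [0, 0, 0, -43/2]
R4 ← R4 + (43/30)·R3: [0, 0, 0, 0]
The echelon form has 3 nonzero rows; the last pivot sits in the augmented column, so rank(C) = 2 but rank([C|b]) = 3.
Since the ranks differ, the system is inconsistent.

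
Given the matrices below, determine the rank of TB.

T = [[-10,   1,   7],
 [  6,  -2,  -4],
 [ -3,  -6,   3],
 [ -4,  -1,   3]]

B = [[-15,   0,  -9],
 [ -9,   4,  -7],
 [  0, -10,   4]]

2

First compute TB:
[[141, -66, 111],
 [-72,  32, -56],
 [ 99, -54,  81],
 [ 69, -34,  55]]
Now row reduce the product.
R2 ← R2 + (24/47)·R1: [0, -80/47, 32/47]
R3 ← R3 − (33/47)·R1: [0, -360/47, 144/47]
R4 ← R4 − (23/47)·R1: [0, -80/47, 32/47]
R3 ← R3 − (9/2)·R2: [0, 0, 0]
R4 ← R4 − R2: [0, 0, 0]
2 nonzero rows, so rank(TB) = 2.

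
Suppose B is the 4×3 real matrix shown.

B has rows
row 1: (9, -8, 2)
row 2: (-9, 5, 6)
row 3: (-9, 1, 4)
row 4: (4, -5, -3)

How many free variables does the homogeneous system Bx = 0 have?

0

Row reduce to echelon form.
R2 ← R2 + R1: [0, -3, 8]
R3 ← R3 + R1: [0, -7, 6]
R4 ← R4 − (4/9)·R1: [0, -13/9, -35/9]
R3 ← R3 − (7/3)·R2: [0, 0, -38/3]
R4 ← R4 − (13/27)·R2: [0, 0, -209/27]
R4 ← R4 − (11/18)·R3: [0, 0, 0]
3 nonzero rows, so rank(B) = 3.
B has 3 columns; by rank–nullity, nullity = 3 − 3 = 0.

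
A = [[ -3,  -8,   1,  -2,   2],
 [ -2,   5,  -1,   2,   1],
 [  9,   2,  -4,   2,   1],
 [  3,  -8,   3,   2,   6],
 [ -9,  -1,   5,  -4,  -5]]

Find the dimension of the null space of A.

Row reduce to echelon form.
R2 ← R2 − (2/3)·R1: [0, 31/3, -5/3, 10/3, -1/3]
R3 ← R3 + (3)·R1: [0, -22, -1, -4, 7]
R4 ← R4 + R1: [0, -16, 4, 0, 8]
R5 ← R5 − (3)·R1: [0, 23, 2, 2, -11]
R3 ← R3 + (66/31)·R2: [0, 0, -141/31, 96/31, 195/31]
R4 ← R4 + (48/31)·R2: [0, 0, 44/31, 160/31, 232/31]
R5 ← R5 − (69/31)·R2: [0, 0, 177/31, -168/31, -318/31]
R4 ← R4 + (44/141)·R3: [0, 0, 0, 288/47, 444/47]
R5 ← R5 + (59/47)·R3: [0, 0, 0, -72/47, -111/47]
R5 ← R5 + (1/4)·R4: [0, 0, 0, 0, 0]
4 nonzero rows, so rank(A) = 4.
A has 5 columns; by rank–nullity, nullity = 5 − 4 = 1.

1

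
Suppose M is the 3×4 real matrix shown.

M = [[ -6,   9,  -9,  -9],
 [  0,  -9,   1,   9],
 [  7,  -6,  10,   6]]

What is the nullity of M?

Row reduce to echelon form.
R3 ← R3 + (7/6)·R1: [0, 9/2, -1/2, -9/2]
R3 ← R3 + (1/2)·R2: [0, 0, 0, 0]
2 nonzero rows, so rank(M) = 2.
M has 4 columns; by rank–nullity, nullity = 4 − 2 = 2.

2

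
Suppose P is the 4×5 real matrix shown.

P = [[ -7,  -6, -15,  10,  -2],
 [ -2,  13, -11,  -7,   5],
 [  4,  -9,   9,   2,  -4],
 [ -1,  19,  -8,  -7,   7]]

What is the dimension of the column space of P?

Row reduce to echelon form.
R2 ← R2 − (2/7)·R1: [0, 103/7, -47/7, -69/7, 39/7]
R3 ← R3 + (4/7)·R1: [0, -87/7, 3/7, 54/7, -36/7]
R4 ← R4 − (1/7)·R1: [0, 139/7, -41/7, -59/7, 51/7]
R3 ← R3 + (87/103)·R2: [0, 0, -540/103, -63/103, -45/103]
R4 ← R4 − (139/103)·R2: [0, 0, 330/103, 502/103, -24/103]
R4 ← R4 + (11/18)·R3: [0, 0, 0, 9/2, -1/2]
Echelon form has 4 nonzero rows, so rank(P) = 4.
The column space has dimension equal to the rank: 4.

4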